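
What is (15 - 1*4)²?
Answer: 121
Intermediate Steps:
(15 - 1*4)² = (15 - 4)² = 11² = 121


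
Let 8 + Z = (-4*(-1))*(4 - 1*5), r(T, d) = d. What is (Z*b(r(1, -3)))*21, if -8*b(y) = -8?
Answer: -252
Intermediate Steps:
b(y) = 1 (b(y) = -⅛*(-8) = 1)
Z = -12 (Z = -8 + (-4*(-1))*(4 - 1*5) = -8 + 4*(4 - 5) = -8 + 4*(-1) = -8 - 4 = -12)
(Z*b(r(1, -3)))*21 = -12*1*21 = -12*21 = -252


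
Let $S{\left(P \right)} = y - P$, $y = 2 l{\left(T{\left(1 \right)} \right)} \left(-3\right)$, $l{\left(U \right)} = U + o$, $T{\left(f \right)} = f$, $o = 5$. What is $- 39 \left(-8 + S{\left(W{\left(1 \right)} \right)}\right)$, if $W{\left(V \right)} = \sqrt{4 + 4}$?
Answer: $1716 + 78 \sqrt{2} \approx 1826.3$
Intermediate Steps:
$W{\left(V \right)} = 2 \sqrt{2}$ ($W{\left(V \right)} = \sqrt{8} = 2 \sqrt{2}$)
$l{\left(U \right)} = 5 + U$ ($l{\left(U \right)} = U + 5 = 5 + U$)
$y = -36$ ($y = 2 \left(5 + 1\right) \left(-3\right) = 2 \cdot 6 \left(-3\right) = 12 \left(-3\right) = -36$)
$S{\left(P \right)} = -36 - P$
$- 39 \left(-8 + S{\left(W{\left(1 \right)} \right)}\right) = - 39 \left(-8 - \left(36 + 2 \sqrt{2}\right)\right) = - 39 \left(-44 - 2 \sqrt{2}\right) = 1716 + 78 \sqrt{2}$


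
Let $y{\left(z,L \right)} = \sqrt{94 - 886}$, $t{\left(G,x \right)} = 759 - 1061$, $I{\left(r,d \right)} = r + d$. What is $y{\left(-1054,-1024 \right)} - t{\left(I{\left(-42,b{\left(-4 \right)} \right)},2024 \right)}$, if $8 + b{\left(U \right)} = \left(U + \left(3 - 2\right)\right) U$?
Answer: $302 + 6 i \sqrt{22} \approx 302.0 + 28.142 i$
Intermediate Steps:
$b{\left(U \right)} = -8 + U \left(1 + U\right)$ ($b{\left(U \right)} = -8 + \left(U + \left(3 - 2\right)\right) U = -8 + \left(U + 1\right) U = -8 + \left(1 + U\right) U = -8 + U \left(1 + U\right)$)
$I{\left(r,d \right)} = d + r$
$t{\left(G,x \right)} = -302$
$y{\left(z,L \right)} = 6 i \sqrt{22}$ ($y{\left(z,L \right)} = \sqrt{-792} = 6 i \sqrt{22}$)
$y{\left(-1054,-1024 \right)} - t{\left(I{\left(-42,b{\left(-4 \right)} \right)},2024 \right)} = 6 i \sqrt{22} - -302 = 6 i \sqrt{22} + 302 = 302 + 6 i \sqrt{22}$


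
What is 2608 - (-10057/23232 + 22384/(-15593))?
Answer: 945441994097/362256576 ≈ 2609.9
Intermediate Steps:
2608 - (-10057/23232 + 22384/(-15593)) = 2608 - (-10057*1/23232 + 22384*(-1/15593)) = 2608 - (-10057/23232 - 22384/15593) = 2608 - 1*(-676843889/362256576) = 2608 + 676843889/362256576 = 945441994097/362256576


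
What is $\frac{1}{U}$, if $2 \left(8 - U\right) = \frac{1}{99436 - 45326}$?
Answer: $\frac{108220}{865759} \approx 0.125$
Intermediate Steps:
$U = \frac{865759}{108220}$ ($U = 8 - \frac{1}{2 \left(99436 - 45326\right)} = 8 - \frac{1}{2 \cdot 54110} = 8 - \frac{1}{108220} = \frac{865759}{108220} \approx 8.0$)
$\frac{1}{U} = \frac{1}{\frac{865759}{108220}} = \frac{108220}{865759}$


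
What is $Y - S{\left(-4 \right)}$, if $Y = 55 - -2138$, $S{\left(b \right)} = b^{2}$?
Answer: $2177$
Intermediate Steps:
$Y = 2193$ ($Y = 55 + 2138 = 2193$)
$Y - S{\left(-4 \right)} = 2193 - \left(-4\right)^{2} = 2193 - 16 = 2177$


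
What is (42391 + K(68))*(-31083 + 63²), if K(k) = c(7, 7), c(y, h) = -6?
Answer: -1149226890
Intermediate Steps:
K(k) = -6
(42391 + K(68))*(-31083 + 63²) = (42391 - 6)*(-31083 + 63²) = 42385*(-31083 + 3969) = 42385*(-27114) = -1149226890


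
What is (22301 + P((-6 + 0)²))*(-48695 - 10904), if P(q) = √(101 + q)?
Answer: -1329117299 - 59599*√137 ≈ -1.3298e+9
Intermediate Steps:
(22301 + P((-6 + 0)²))*(-48695 - 10904) = (22301 + √(101 + (-6 + 0)²))*(-48695 - 10904) = (22301 + √(101 + (-6)²))*(-59599) = (22301 + √(101 + 36))*(-59599) = (22301 + √137)*(-59599) = -1329117299 - 59599*√137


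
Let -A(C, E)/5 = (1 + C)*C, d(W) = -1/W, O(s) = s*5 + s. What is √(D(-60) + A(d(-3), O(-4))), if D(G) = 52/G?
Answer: I*√695/15 ≈ 1.7575*I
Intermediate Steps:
O(s) = 6*s (O(s) = 5*s + s = 6*s)
A(C, E) = -5*C*(1 + C) (A(C, E) = -5*(1 + C)*C = -5*C*(1 + C))
√(D(-60) + A(d(-3), O(-4))) = √(52/(-60) - 5*(-1/(-3))*(1 - 1/(-3))) = √(52*(-1/60) - 5*(-1*(-⅓))*(1 - 1*(-⅓))) = √(-13/15 - 5*⅓*(1 + ⅓)) = √(-13/15 - 5*⅓*4/3) = √(-13/15 - 20/9) = √(-139/45) = I*√695/15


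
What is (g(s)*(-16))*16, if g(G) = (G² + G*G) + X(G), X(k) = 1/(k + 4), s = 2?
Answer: -6272/3 ≈ -2090.7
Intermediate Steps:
X(k) = 1/(4 + k)
g(G) = 1/(4 + G) + 2*G² (g(G) = (G² + G*G) + 1/(4 + G) = (G² + G²) + 1/(4 + G) = 2*G² + 1/(4 + G) = 1/(4 + G) + 2*G²)
(g(s)*(-16))*16 = (((1 + 2*2²*(4 + 2))/(4 + 2))*(-16))*16 = (((1 + 2*4*6)/6)*(-16))*16 = (((1 + 48)/6)*(-16))*16 = (((⅙)*49)*(-16))*16 = ((49/6)*(-16))*16 = -392/3*16 = -6272/3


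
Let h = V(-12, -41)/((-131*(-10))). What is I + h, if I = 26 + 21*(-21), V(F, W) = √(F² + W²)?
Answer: -415 + √73/262 ≈ -414.97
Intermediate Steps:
I = -415 (I = 26 - 441 = -415)
h = √73/262 (h = √((-12)² + (-41)²)/((-131*(-10))) = √(144 + 1681)/1310 = √1825*(1/1310) = (5*√73)*(1/1310) = √73/262 ≈ 0.032611)
I + h = -415 + √73/262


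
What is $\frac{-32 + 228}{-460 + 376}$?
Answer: $- \frac{7}{3} \approx -2.3333$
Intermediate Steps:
$\frac{-32 + 228}{-460 + 376} = \frac{196}{-84} = 196 \left(- \frac{1}{84}\right) = - \frac{7}{3}$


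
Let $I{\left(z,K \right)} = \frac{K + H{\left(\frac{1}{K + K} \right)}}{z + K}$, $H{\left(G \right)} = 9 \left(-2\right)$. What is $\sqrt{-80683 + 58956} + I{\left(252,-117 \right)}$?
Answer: $-1 + i \sqrt{21727} \approx -1.0 + 147.4 i$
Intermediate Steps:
$H{\left(G \right)} = -18$
$I{\left(z,K \right)} = \frac{-18 + K}{K + z}$ ($I{\left(z,K \right)} = \frac{K - 18}{z + K} = \frac{-18 + K}{K + z}$)
$\sqrt{-80683 + 58956} + I{\left(252,-117 \right)} = \sqrt{-80683 + 58956} + \frac{-18 - 117}{-117 + 252} = \sqrt{-21727} + \frac{1}{135} \left(-135\right) = i \sqrt{21727} + \frac{1}{135} \left(-135\right) = i \sqrt{21727} - 1 = -1 + i \sqrt{21727}$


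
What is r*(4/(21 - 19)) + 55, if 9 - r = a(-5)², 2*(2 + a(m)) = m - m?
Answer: 65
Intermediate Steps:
a(m) = -2 (a(m) = -2 + (m - m)/2 = -2 + (½)*0 = -2 + 0 = -2)
r = 5 (r = 9 - 1*(-2)² = 9 - 1*4 = 9 - 4 = 5)
r*(4/(21 - 19)) + 55 = 5*(4/(21 - 19)) + 55 = 5*(4/2) + 55 = 5*((½)*4) + 55 = 5*2 + 55 = 10 + 55 = 65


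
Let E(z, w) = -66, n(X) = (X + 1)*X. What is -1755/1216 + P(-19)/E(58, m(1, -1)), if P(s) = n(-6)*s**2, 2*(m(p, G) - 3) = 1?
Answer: -2214185/13376 ≈ -165.53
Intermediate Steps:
m(p, G) = 7/2 (m(p, G) = 3 + (1/2)*1 = 3 + 1/2 = 7/2)
n(X) = X*(1 + X) (n(X) = (1 + X)*X = X*(1 + X))
P(s) = 30*s**2 (P(s) = (-6*(1 - 6))*s**2 = (-6*(-5))*s**2 = 30*s**2)
-1755/1216 + P(-19)/E(58, m(1, -1)) = -1755/1216 + (30*(-19)**2)/(-66) = -1755*1/1216 + (30*361)*(-1/66) = -1755/1216 + 10830*(-1/66) = -1755/1216 - 1805/11 = -2214185/13376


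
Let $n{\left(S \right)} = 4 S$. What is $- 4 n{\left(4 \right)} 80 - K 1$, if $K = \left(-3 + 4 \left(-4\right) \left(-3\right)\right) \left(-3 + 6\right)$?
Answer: $691200$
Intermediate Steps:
$K = 135$ ($K = \left(-3 - -48\right) 3 = \left(-3 + 48\right) 3 = 45 \cdot 3 = 135$)
$- 4 n{\left(4 \right)} 80 - K 1 = - 4 \cdot 4 \cdot 4 \cdot 80 \left(-1\right) 135 \cdot 1 = \left(-4\right) 16 \cdot 80 \left(\left(-135\right) 1\right) = \left(-64\right) 80 \left(-135\right) = \left(-5120\right) \left(-135\right) = 691200$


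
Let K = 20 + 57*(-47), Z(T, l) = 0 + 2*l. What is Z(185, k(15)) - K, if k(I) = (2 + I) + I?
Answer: 2723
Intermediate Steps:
k(I) = 2 + 2*I
Z(T, l) = 2*l
K = -2659 (K = 20 - 2679 = -2659)
Z(185, k(15)) - K = 2*(2 + 2*15) - 1*(-2659) = 2*(2 + 30) + 2659 = 2*32 + 2659 = 64 + 2659 = 2723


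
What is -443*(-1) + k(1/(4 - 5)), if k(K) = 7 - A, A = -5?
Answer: 455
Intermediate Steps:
k(K) = 12 (k(K) = 7 - 1*(-5) = 7 + 5 = 12)
-443*(-1) + k(1/(4 - 5)) = -443*(-1) + 12 = 443 + 12 = 455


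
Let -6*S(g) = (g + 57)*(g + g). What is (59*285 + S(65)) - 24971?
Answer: -32398/3 ≈ -10799.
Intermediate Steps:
S(g) = -g*(57 + g)/3 (S(g) = -(g + 57)*(g + g)/6 = -(57 + g)*2*g/6 = -g*(57 + g)/3)
(59*285 + S(65)) - 24971 = (59*285 - ⅓*65*(57 + 65)) - 24971 = (16815 - ⅓*65*122) - 24971 = (16815 - 7930/3) - 24971 = 42515/3 - 24971 = -32398/3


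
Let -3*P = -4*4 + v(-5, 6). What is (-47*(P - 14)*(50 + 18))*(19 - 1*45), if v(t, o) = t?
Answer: -581672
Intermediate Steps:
P = 7 (P = -(-4*4 - 5)/3 = -(-16 - 5)/3 = -⅓*(-21) = 7)
(-47*(P - 14)*(50 + 18))*(19 - 1*45) = (-47*(7 - 14)*(50 + 18))*(19 - 1*45) = (-(-329)*68)*(19 - 45) = -47*(-476)*(-26) = 22372*(-26) = -581672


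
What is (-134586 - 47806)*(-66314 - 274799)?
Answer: 62216282296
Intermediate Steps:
(-134586 - 47806)*(-66314 - 274799) = -182392*(-341113) = 62216282296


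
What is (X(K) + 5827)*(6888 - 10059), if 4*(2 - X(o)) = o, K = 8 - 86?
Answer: -37091187/2 ≈ -1.8546e+7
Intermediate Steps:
K = -78
X(o) = 2 - o/4
(X(K) + 5827)*(6888 - 10059) = ((2 - 1/4*(-78)) + 5827)*(6888 - 10059) = ((2 + 39/2) + 5827)*(-3171) = (43/2 + 5827)*(-3171) = (11697/2)*(-3171) = -37091187/2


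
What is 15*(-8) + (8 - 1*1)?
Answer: -113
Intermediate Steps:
15*(-8) + (8 - 1*1) = -120 + (8 - 1) = -120 + 7 = -113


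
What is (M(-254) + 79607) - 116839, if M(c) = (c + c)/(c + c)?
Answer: -37231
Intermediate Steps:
M(c) = 1 (M(c) = (2*c)/((2*c)) = (2*c)*(1/(2*c)) = 1)
(M(-254) + 79607) - 116839 = (1 + 79607) - 116839 = 79608 - 116839 = -37231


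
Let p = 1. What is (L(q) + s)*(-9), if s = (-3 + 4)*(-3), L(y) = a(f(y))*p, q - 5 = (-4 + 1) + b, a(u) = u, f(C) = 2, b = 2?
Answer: 9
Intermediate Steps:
q = 4 (q = 5 + ((-4 + 1) + 2) = 5 + (-3 + 2) = 5 - 1 = 4)
L(y) = 2 (L(y) = 2*1 = 2)
s = -3 (s = 1*(-3) = -3)
(L(q) + s)*(-9) = (2 - 3)*(-9) = -1*(-9) = 9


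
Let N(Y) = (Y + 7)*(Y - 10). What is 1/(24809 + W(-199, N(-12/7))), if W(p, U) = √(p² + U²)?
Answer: 59566409/1477678753724 - 49*√104287157/1477678753724 ≈ 3.9972e-5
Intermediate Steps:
N(Y) = (-10 + Y)*(7 + Y) (N(Y) = (7 + Y)*(-10 + Y) = (-10 + Y)*(7 + Y))
W(p, U) = √(U² + p²)
1/(24809 + W(-199, N(-12/7))) = 1/(24809 + √((-70 + (-12/7)² - (-36)/7)² + (-199)²)) = 1/(24809 + √((-70 + (-12*⅐)² - (-36)/7)² + 39601)) = 1/(24809 + √((-70 + (-12/7)² - 3*(-12/7))² + 39601)) = 1/(24809 + √((-70 + 144/49 + 36/7)² + 39601)) = 1/(24809 + √((-3034/49)² + 39601)) = 1/(24809 + √(9205156/2401 + 39601)) = 1/(24809 + √(104287157/2401)) = 1/(24809 + √104287157/49)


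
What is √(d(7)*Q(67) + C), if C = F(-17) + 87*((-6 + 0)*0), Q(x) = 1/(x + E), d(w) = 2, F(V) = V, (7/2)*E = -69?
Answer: I*√1857903/331 ≈ 4.118*I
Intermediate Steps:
E = -138/7 (E = (2/7)*(-69) = -138/7 ≈ -19.714)
Q(x) = 1/(-138/7 + x) (Q(x) = 1/(x - 138/7) = 1/(-138/7 + x))
C = -17 (C = -17 + 87*((-6 + 0)*0) = -17 + 87*(-6*0) = -17 + 87*0 = -17 + 0 = -17)
√(d(7)*Q(67) + C) = √(2*(7/(-138 + 7*67)) - 17) = √(2*(7/(-138 + 469)) - 17) = √(2*(7/331) - 17) = √(14/331 - 17) = √(-5613/331) = I*√1857903/331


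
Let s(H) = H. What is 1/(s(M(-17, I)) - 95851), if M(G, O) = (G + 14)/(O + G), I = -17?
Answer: -34/3258931 ≈ -1.0433e-5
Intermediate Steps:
M(G, O) = (14 + G)/(G + O)
1/(s(M(-17, I)) - 95851) = 1/((14 - 17)/(-17 - 17) - 95851) = 1/(-3/(-34) - 95851) = 1/(-1/34*(-3) - 95851) = 1/(3/34 - 95851) = 1/(-3258931/34) = -34/3258931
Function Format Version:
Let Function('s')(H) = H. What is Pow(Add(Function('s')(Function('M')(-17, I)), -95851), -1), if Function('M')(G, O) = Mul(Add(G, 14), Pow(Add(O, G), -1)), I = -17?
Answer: Rational(-34, 3258931) ≈ -1.0433e-5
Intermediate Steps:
Function('M')(G, O) = Mul(Pow(Add(G, O), -1), Add(14, G)) (Function('M')(G, O) = Mul(Add(14, G), Pow(Add(G, O), -1)) = Mul(Pow(Add(G, O), -1), Add(14, G)))
Pow(Add(Function('s')(Function('M')(-17, I)), -95851), -1) = Pow(Add(Mul(Pow(Add(-17, -17), -1), Add(14, -17)), -95851), -1) = Pow(Add(Mul(Pow(-34, -1), -3), -95851), -1) = Pow(Add(Mul(Rational(-1, 34), -3), -95851), -1) = Pow(Add(Rational(3, 34), -95851), -1) = Pow(Rational(-3258931, 34), -1) = Rational(-34, 3258931)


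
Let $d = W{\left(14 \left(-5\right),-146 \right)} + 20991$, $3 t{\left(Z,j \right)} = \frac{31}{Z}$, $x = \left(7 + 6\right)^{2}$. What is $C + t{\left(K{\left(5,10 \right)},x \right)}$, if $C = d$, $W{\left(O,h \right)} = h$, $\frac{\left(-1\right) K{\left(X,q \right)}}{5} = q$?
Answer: $\frac{3126719}{150} \approx 20845.0$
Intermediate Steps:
$K{\left(X,q \right)} = - 5 q$
$x = 169$ ($x = 13^{2} = 169$)
$t{\left(Z,j \right)} = \frac{31}{3 Z}$ ($t{\left(Z,j \right)} = \frac{31 \frac{1}{Z}}{3} = \frac{31}{3 Z}$)
$d = 20845$ ($d = -146 + 20991 = 20845$)
$C = 20845$
$C + t{\left(K{\left(5,10 \right)},x \right)} = 20845 + \frac{31}{3 \left(\left(-5\right) 10\right)} = 20845 + \frac{31}{3 \left(-50\right)} = 20845 + \frac{31}{3} \left(- \frac{1}{50}\right) = 20845 - \frac{31}{150} = \frac{3126719}{150}$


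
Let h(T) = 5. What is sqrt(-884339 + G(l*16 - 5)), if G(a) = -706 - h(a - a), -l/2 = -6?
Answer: 5*I*sqrt(35402) ≈ 940.77*I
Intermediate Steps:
l = 12 (l = -2*(-6) = 12)
G(a) = -711 (G(a) = -706 - 1*5 = -706 - 5 = -711)
sqrt(-884339 + G(l*16 - 5)) = sqrt(-884339 - 711) = sqrt(-885050) = 5*I*sqrt(35402)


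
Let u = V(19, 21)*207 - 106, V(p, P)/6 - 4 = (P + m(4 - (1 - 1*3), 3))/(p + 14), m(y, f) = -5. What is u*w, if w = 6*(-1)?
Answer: -360636/11 ≈ -32785.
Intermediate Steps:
w = -6
V(p, P) = 24 + 6*(-5 + P)/(14 + p) (V(p, P) = 24 + 6*((P - 5)/(p + 14)) = 24 + 6*((-5 + P)/(14 + p)) = 24 + 6*(-5 + P)/(14 + p))
u = 60106/11 (u = (6*(51 + 21 + 4*19)/(14 + 19))*207 - 106 = (6*(51 + 21 + 76)/33)*207 - 106 = (6*(1/33)*148)*207 - 106 = (296/11)*207 - 106 = 61272/11 - 106 = 60106/11 ≈ 5464.2)
u*w = (60106/11)*(-6) = -360636/11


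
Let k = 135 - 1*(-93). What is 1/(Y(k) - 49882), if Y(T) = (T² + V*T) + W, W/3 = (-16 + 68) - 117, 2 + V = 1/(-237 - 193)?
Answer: 215/311851 ≈ 0.00068943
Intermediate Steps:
k = 228 (k = 135 + 93 = 228)
V = -861/430 (V = -2 + 1/(-237 - 193) = -2 + 1/(-430) = -2 - 1/430 = -861/430 ≈ -2.0023)
W = -195 (W = 3*((-16 + 68) - 117) = 3*(52 - 117) = 3*(-65) = -195)
Y(T) = -195 + T² - 861*T/430 (Y(T) = (T² - 861*T/430) - 195 = -195 + T² - 861*T/430)
1/(Y(k) - 49882) = 1/((-195 + 228² - 861/430*228) - 49882) = 1/((-195 + 51984 - 98154/215) - 49882) = 1/(11036481/215 - 49882) = 1/(311851/215) = 215/311851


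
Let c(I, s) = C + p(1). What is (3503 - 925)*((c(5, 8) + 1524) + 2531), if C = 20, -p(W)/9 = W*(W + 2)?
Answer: 10435744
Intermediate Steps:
p(W) = -9*W*(2 + W) (p(W) = -9*W*(W + 2) = -9*W*(2 + W))
c(I, s) = -7 (c(I, s) = 20 - 9*1*(2 + 1) = 20 - 9*1*3 = 20 - 27 = -7)
(3503 - 925)*((c(5, 8) + 1524) + 2531) = (3503 - 925)*((-7 + 1524) + 2531) = 2578*(1517 + 2531) = 2578*4048 = 10435744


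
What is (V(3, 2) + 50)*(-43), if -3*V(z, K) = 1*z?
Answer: -2107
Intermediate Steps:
V(z, K) = -z/3
(V(3, 2) + 50)*(-43) = (-⅓*3 + 50)*(-43) = (-1 + 50)*(-43) = 49*(-43) = -2107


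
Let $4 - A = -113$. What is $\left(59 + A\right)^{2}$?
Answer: $30976$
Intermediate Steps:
$A = 117$ ($A = 4 - -113 = 4 + 113 = 117$)
$\left(59 + A\right)^{2} = \left(59 + 117\right)^{2} = 176^{2} = 30976$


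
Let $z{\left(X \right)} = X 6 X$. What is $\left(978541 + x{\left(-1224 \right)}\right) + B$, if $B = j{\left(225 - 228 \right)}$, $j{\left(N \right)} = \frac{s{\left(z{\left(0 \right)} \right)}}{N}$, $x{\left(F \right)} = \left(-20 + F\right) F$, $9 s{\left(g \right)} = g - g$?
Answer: $2501197$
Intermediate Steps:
$z{\left(X \right)} = 6 X^{2}$ ($z{\left(X \right)} = 6 X X = 6 X^{2}$)
$s{\left(g \right)} = 0$ ($s{\left(g \right)} = \frac{g - g}{9} = \frac{1}{9} \cdot 0 = 0$)
$x{\left(F \right)} = F \left(-20 + F\right)$
$j{\left(N \right)} = 0$ ($j{\left(N \right)} = \frac{0}{N} = 0$)
$B = 0$
$\left(978541 + x{\left(-1224 \right)}\right) + B = \left(978541 - 1224 \left(-20 - 1224\right)\right) + 0 = \left(978541 - -1522656\right) + 0 = \left(978541 + 1522656\right) + 0 = 2501197 + 0 = 2501197$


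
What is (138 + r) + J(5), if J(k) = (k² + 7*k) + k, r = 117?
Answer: 320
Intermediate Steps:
J(k) = k² + 8*k
(138 + r) + J(5) = (138 + 117) + 5*(8 + 5) = 255 + 5*13 = 255 + 65 = 320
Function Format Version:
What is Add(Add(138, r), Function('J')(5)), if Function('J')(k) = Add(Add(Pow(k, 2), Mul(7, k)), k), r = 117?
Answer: 320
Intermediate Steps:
Function('J')(k) = Add(Pow(k, 2), Mul(8, k))
Add(Add(138, r), Function('J')(5)) = Add(Add(138, 117), Mul(5, Add(8, 5))) = Add(255, Mul(5, 13)) = Add(255, 65) = 320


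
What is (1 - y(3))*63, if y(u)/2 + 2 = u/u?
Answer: 189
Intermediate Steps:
y(u) = -2 (y(u) = -4 + 2*(u/u) = -4 + 2*1 = -4 + 2 = -2)
(1 - y(3))*63 = (1 - 1*(-2))*63 = (1 + 2)*63 = 3*63 = 189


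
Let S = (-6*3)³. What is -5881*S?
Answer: 34297992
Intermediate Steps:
S = -5832 (S = (-1*18)³ = (-18)³ = -5832)
-5881*S = -5881*(-5832) = 34297992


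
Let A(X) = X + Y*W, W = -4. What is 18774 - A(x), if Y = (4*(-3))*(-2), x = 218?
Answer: 18652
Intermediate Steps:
Y = 24 (Y = -12*(-2) = 24)
A(X) = -96 + X (A(X) = X + 24*(-4) = X - 96 = -96 + X)
18774 - A(x) = 18774 - (-96 + 218) = 18774 - 1*122 = 18774 - 122 = 18652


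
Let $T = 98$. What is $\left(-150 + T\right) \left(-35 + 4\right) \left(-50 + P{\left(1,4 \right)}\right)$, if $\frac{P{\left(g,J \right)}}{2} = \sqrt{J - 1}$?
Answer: $-80600 + 3224 \sqrt{3} \approx -75016.0$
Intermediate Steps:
$P{\left(g,J \right)} = 2 \sqrt{-1 + J}$ ($P{\left(g,J \right)} = 2 \sqrt{J - 1} = 2 \sqrt{-1 + J}$)
$\left(-150 + T\right) \left(-35 + 4\right) \left(-50 + P{\left(1,4 \right)}\right) = \left(-150 + 98\right) \left(-35 + 4\right) \left(-50 + 2 \sqrt{-1 + 4}\right) = - 52 \left(- 31 \left(-50 + 2 \sqrt{3}\right)\right) = - 52 \left(1550 - 62 \sqrt{3}\right) = -80600 + 3224 \sqrt{3}$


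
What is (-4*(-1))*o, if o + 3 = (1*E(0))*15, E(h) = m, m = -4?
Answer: -252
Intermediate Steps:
E(h) = -4
o = -63 (o = -3 + (1*(-4))*15 = -3 - 4*15 = -3 - 60 = -63)
(-4*(-1))*o = -4*(-1)*(-63) = 4*(-63) = -252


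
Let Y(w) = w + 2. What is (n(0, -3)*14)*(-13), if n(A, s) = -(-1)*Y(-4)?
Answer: 364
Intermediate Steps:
Y(w) = 2 + w
n(A, s) = -2 (n(A, s) = -(-1)*(2 - 4) = -(-1)*(-2) = -1*2 = -2)
(n(0, -3)*14)*(-13) = -2*14*(-13) = -28*(-13) = 364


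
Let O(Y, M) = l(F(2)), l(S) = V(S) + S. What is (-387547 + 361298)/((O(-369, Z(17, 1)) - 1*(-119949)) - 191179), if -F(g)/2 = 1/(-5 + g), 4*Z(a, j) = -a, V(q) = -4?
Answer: 78747/213700 ≈ 0.36849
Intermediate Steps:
Z(a, j) = -a/4 (Z(a, j) = (-a)/4 = -a/4)
F(g) = -2/(-5 + g)
l(S) = -4 + S
O(Y, M) = -10/3 (O(Y, M) = -4 - 2/(-5 + 2) = -4 - 2/(-3) = -4 - 2*(-1/3) = -4 + 2/3 = -10/3)
(-387547 + 361298)/((O(-369, Z(17, 1)) - 1*(-119949)) - 191179) = (-387547 + 361298)/((-10/3 - 1*(-119949)) - 191179) = -26249/((-10/3 + 119949) - 191179) = -26249/(359837/3 - 191179) = -26249/(-213700/3) = -26249*(-3/213700) = 78747/213700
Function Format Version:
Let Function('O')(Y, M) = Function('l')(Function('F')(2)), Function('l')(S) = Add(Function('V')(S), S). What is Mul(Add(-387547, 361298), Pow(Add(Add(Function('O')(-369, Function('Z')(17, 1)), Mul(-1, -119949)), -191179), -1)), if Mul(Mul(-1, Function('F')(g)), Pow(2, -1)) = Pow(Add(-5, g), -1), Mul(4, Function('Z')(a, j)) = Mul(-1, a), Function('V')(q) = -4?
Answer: Rational(78747, 213700) ≈ 0.36849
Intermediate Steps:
Function('Z')(a, j) = Mul(Rational(-1, 4), a) (Function('Z')(a, j) = Mul(Rational(1, 4), Mul(-1, a)) = Mul(Rational(-1, 4), a))
Function('F')(g) = Mul(-2, Pow(Add(-5, g), -1))
Function('l')(S) = Add(-4, S)
Function('O')(Y, M) = Rational(-10, 3) (Function('O')(Y, M) = Add(-4, Mul(-2, Pow(Add(-5, 2), -1))) = Add(-4, Mul(-2, Pow(-3, -1))) = Add(-4, Mul(-2, Rational(-1, 3))) = Add(-4, Rational(2, 3)) = Rational(-10, 3))
Mul(Add(-387547, 361298), Pow(Add(Add(Function('O')(-369, Function('Z')(17, 1)), Mul(-1, -119949)), -191179), -1)) = Mul(Add(-387547, 361298), Pow(Add(Add(Rational(-10, 3), Mul(-1, -119949)), -191179), -1)) = Mul(-26249, Pow(Add(Add(Rational(-10, 3), 119949), -191179), -1)) = Mul(-26249, Pow(Add(Rational(359837, 3), -191179), -1)) = Mul(-26249, Pow(Rational(-213700, 3), -1)) = Mul(-26249, Rational(-3, 213700)) = Rational(78747, 213700)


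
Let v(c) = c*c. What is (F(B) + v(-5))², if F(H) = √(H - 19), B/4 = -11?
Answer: 562 + 150*I*√7 ≈ 562.0 + 396.86*I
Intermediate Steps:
v(c) = c²
B = -44 (B = 4*(-11) = -44)
F(H) = √(-19 + H)
(F(B) + v(-5))² = (√(-19 - 44) + (-5)²)² = (√(-63) + 25)² = (3*I*√7 + 25)² = (25 + 3*I*√7)²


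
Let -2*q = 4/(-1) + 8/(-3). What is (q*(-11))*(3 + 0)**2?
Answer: -330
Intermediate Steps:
q = 10/3 (q = -(4/(-1) + 8/(-3))/2 = -(4*(-1) + 8*(-1/3))/2 = -(-4 - 8/3)/2 = -1/2*(-20/3) = 10/3 ≈ 3.3333)
(q*(-11))*(3 + 0)**2 = ((10/3)*(-11))*(3 + 0)**2 = -110/3*3**2 = -110/3*9 = -330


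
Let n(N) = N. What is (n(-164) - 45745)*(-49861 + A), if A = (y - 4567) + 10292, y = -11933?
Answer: 2574071721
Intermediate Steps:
A = -6208 (A = (-11933 - 4567) + 10292 = -16500 + 10292 = -6208)
(n(-164) - 45745)*(-49861 + A) = (-164 - 45745)*(-49861 - 6208) = -45909*(-56069) = 2574071721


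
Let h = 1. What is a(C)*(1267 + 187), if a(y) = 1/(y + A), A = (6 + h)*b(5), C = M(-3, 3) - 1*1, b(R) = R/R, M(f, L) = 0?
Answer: 727/3 ≈ 242.33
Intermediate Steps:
b(R) = 1
C = -1 (C = 0 - 1*1 = 0 - 1 = -1)
A = 7 (A = (6 + 1)*1 = 7*1 = 7)
a(y) = 1/(7 + y) (a(y) = 1/(y + 7) = 1/(7 + y))
a(C)*(1267 + 187) = (1267 + 187)/(7 - 1) = 1454/6 = (⅙)*1454 = 727/3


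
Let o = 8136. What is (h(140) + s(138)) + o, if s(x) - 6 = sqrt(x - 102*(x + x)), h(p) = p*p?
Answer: 27742 + I*sqrt(28014) ≈ 27742.0 + 167.37*I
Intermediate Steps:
h(p) = p**2
s(x) = 6 + sqrt(203)*sqrt(-x) (s(x) = 6 + sqrt(x - 102*(x + x)) = 6 + sqrt(x - 204*x) = 6 + sqrt(-203*x) = 6 + sqrt(203)*sqrt(-x))
(h(140) + s(138)) + o = (140**2 + (6 + sqrt(203)*sqrt(-1*138))) + 8136 = (19600 + (6 + sqrt(203)*sqrt(-138))) + 8136 = (19600 + (6 + sqrt(203)*(I*sqrt(138)))) + 8136 = (19600 + (6 + I*sqrt(28014))) + 8136 = (19606 + I*sqrt(28014)) + 8136 = 27742 + I*sqrt(28014)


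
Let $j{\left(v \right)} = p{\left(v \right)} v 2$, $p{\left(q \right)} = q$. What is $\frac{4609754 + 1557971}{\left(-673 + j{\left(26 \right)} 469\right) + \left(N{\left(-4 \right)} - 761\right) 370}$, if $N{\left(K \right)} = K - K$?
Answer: $\frac{1233545}{70369} \approx 17.53$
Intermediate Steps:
$N{\left(K \right)} = 0$
$j{\left(v \right)} = 2 v^{2}$ ($j{\left(v \right)} = v v 2 = v^{2} \cdot 2 = 2 v^{2}$)
$\frac{4609754 + 1557971}{\left(-673 + j{\left(26 \right)} 469\right) + \left(N{\left(-4 \right)} - 761\right) 370} = \frac{4609754 + 1557971}{\left(-673 + 2 \cdot 26^{2} \cdot 469\right) + \left(0 - 761\right) 370} = \frac{6167725}{\left(-673 + 2 \cdot 676 \cdot 469\right) - 281570} = \frac{6167725}{\left(-673 + 1352 \cdot 469\right) - 281570} = \frac{6167725}{\left(-673 + 634088\right) - 281570} = \frac{6167725}{633415 - 281570} = \frac{6167725}{351845} = 6167725 \cdot \frac{1}{351845} = \frac{1233545}{70369}$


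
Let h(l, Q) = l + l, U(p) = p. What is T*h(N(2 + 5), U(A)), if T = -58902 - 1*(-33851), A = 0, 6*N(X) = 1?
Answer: -25051/3 ≈ -8350.3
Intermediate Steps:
N(X) = ⅙ (N(X) = (⅙)*1 = ⅙)
h(l, Q) = 2*l
T = -25051 (T = -58902 + 33851 = -25051)
T*h(N(2 + 5), U(A)) = -50102/6 = -25051*⅓ = -25051/3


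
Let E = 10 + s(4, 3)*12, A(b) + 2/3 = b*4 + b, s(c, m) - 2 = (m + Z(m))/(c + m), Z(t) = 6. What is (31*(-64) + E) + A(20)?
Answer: -38540/21 ≈ -1835.2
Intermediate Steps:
s(c, m) = 2 + (6 + m)/(c + m) (s(c, m) = 2 + (m + 6)/(c + m) = 2 + (6 + m)/(c + m))
A(b) = -⅔ + 5*b (A(b) = -⅔ + (b*4 + b) = -⅔ + (4*b + b) = -⅔ + 5*b)
E = 346/7 (E = 10 + ((6 + 2*4 + 3*3)/(4 + 3))*12 = 10 + ((6 + 8 + 9)/7)*12 = 10 + ((⅐)*23)*12 = 10 + (23/7)*12 = 10 + 276/7 = 346/7 ≈ 49.429)
(31*(-64) + E) + A(20) = (31*(-64) + 346/7) + (-⅔ + 5*20) = (-1984 + 346/7) + (-⅔ + 100) = -13542/7 + 298/3 = -38540/21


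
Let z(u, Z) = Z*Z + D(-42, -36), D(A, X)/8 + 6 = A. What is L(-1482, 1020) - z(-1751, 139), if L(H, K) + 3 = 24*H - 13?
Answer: -54521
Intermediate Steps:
D(A, X) = -48 + 8*A
z(u, Z) = -384 + Z**2 (z(u, Z) = Z*Z + (-48 + 8*(-42)) = Z**2 + (-48 - 336) = Z**2 - 384 = -384 + Z**2)
L(H, K) = -16 + 24*H (L(H, K) = -3 + (24*H - 13) = -3 + (-13 + 24*H) = -16 + 24*H)
L(-1482, 1020) - z(-1751, 139) = (-16 + 24*(-1482)) - (-384 + 139**2) = (-16 - 35568) - (-384 + 19321) = -35584 - 1*18937 = -35584 - 18937 = -54521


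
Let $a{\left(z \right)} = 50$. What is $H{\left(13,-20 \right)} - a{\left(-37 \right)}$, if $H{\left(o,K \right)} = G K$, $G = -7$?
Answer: $90$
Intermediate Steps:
$H{\left(o,K \right)} = - 7 K$
$H{\left(13,-20 \right)} - a{\left(-37 \right)} = \left(-7\right) \left(-20\right) - 50 = 140 - 50 = 90$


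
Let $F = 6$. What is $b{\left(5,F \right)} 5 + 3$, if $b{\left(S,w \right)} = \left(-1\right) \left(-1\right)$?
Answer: $8$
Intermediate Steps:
$b{\left(S,w \right)} = 1$
$b{\left(5,F \right)} 5 + 3 = 1 \cdot 5 + 3 = 5 + 3 = 8$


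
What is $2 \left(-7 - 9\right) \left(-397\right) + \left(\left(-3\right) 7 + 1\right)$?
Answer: $12684$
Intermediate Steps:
$2 \left(-7 - 9\right) \left(-397\right) + \left(\left(-3\right) 7 + 1\right) = 2 \left(-16\right) \left(-397\right) + \left(-21 + 1\right) = \left(-32\right) \left(-397\right) - 20 = 12704 - 20 = 12684$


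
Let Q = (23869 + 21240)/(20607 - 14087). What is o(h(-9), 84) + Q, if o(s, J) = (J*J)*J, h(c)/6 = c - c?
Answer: 3864475189/6520 ≈ 5.9271e+5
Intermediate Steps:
h(c) = 0 (h(c) = 6*(c - c) = 6*0 = 0)
o(s, J) = J**3 (o(s, J) = J**2*J = J**3)
Q = 45109/6520 ≈ 6.9186
o(h(-9), 84) + Q = 84**3 + 45109/6520 = 592704 + 45109/6520 = 3864475189/6520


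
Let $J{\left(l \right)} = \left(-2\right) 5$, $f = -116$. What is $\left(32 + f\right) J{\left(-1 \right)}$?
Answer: $840$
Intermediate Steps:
$J{\left(l \right)} = -10$
$\left(32 + f\right) J{\left(-1 \right)} = \left(32 - 116\right) \left(-10\right) = \left(-84\right) \left(-10\right) = 840$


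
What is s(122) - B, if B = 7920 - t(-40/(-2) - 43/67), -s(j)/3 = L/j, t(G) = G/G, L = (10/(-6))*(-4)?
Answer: -483069/61 ≈ -7919.2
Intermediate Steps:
L = 20/3 (L = (10*(-1/6))*(-4) = -5/3*(-4) = 20/3 ≈ 6.6667)
t(G) = 1
s(j) = -20/j
B = 7919 (B = 7920 - 1*1 = 7920 - 1 = 7919)
s(122) - B = -20/122 - 1*7919 = -20*1/122 - 7919 = -10/61 - 7919 = -483069/61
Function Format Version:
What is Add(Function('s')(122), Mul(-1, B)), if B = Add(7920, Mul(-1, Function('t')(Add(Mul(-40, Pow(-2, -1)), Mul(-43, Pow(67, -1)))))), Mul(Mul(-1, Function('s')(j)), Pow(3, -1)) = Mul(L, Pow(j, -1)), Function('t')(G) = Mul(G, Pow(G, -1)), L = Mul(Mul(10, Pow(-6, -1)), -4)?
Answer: Rational(-483069, 61) ≈ -7919.2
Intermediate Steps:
L = Rational(20, 3) (L = Mul(Mul(10, Rational(-1, 6)), -4) = Mul(Rational(-5, 3), -4) = Rational(20, 3) ≈ 6.6667)
Function('t')(G) = 1
Function('s')(j) = Mul(-20, Pow(j, -1)) (Function('s')(j) = Mul(-3, Mul(Rational(20, 3), Pow(j, -1))) = Mul(-20, Pow(j, -1)))
B = 7919 (B = Add(7920, Mul(-1, 1)) = Add(7920, -1) = 7919)
Add(Function('s')(122), Mul(-1, B)) = Add(Mul(-20, Pow(122, -1)), Mul(-1, 7919)) = Add(Mul(-20, Rational(1, 122)), -7919) = Add(Rational(-10, 61), -7919) = Rational(-483069, 61)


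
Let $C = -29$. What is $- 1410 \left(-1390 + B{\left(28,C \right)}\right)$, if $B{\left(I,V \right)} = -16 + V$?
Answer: $2023350$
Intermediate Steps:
$- 1410 \left(-1390 + B{\left(28,C \right)}\right) = - 1410 \left(-1390 - 45\right) = \left(-1410\right) \left(-1435\right) = 2023350$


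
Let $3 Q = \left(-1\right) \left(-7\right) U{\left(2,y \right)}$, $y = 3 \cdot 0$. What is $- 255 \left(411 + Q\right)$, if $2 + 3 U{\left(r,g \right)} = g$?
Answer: $- \frac{313225}{3} \approx -1.0441 \cdot 10^{5}$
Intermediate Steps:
$y = 0$
$U{\left(r,g \right)} = - \frac{2}{3} + \frac{g}{3}$
$Q = - \frac{14}{9}$ ($Q = \frac{\left(-1\right) \left(-7\right) \left(- \frac{2}{3} + \frac{1}{3} \cdot 0\right)}{3} = \frac{7 \left(- \frac{2}{3} + 0\right)}{3} = \frac{7 \left(- \frac{2}{3}\right)}{3} = \frac{1}{3} \left(- \frac{14}{3}\right) = - \frac{14}{9} \approx -1.5556$)
$- 255 \left(411 + Q\right) = - 255 \left(411 - \frac{14}{9}\right) = \left(-255\right) \frac{3685}{9} = - \frac{313225}{3}$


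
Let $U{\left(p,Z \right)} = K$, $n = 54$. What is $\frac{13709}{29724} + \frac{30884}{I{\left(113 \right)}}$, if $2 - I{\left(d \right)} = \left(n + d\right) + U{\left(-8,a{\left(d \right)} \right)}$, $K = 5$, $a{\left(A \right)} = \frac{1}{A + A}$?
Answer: $- \frac{457832743}{2526540} \approx -181.21$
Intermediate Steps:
$a{\left(A \right)} = \frac{1}{2 A}$
$U{\left(p,Z \right)} = 5$
$I{\left(d \right)} = -57 - d$ ($I{\left(d \right)} = 2 - \left(\left(54 + d\right) + 5\right) = 2 - \left(59 + d\right) = -57 - d$)
$\frac{13709}{29724} + \frac{30884}{I{\left(113 \right)}} = \frac{13709}{29724} + \frac{30884}{-57 - 113} = 13709 \cdot \frac{1}{29724} + \frac{30884}{-57 - 113} = \frac{13709}{29724} + \frac{30884}{-170} = \frac{13709}{29724} + 30884 \left(- \frac{1}{170}\right) = \frac{13709}{29724} - \frac{15442}{85} = - \frac{457832743}{2526540}$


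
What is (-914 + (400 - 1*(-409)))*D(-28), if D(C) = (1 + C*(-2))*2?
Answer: -11970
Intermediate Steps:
D(C) = 2 - 4*C (D(C) = (1 - 2*C)*2 = 2 - 4*C)
(-914 + (400 - 1*(-409)))*D(-28) = (-914 + (400 - 1*(-409)))*(2 - 4*(-28)) = (-914 + (400 + 409))*(2 + 112) = (-914 + 809)*114 = -105*114 = -11970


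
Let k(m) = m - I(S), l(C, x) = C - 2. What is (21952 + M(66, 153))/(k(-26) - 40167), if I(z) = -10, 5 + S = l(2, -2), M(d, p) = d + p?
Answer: -22171/40183 ≈ -0.55175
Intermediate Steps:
l(C, x) = -2 + C
S = -5 (S = -5 + (-2 + 2) = -5 + 0 = -5)
k(m) = 10 + m (k(m) = m - 1*(-10) = m + 10 = 10 + m)
(21952 + M(66, 153))/(k(-26) - 40167) = (21952 + (66 + 153))/((10 - 26) - 40167) = (21952 + 219)/(-16 - 40167) = 22171/(-40183) = 22171*(-1/40183) = -22171/40183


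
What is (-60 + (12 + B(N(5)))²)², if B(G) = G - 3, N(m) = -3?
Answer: 576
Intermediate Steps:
B(G) = -3 + G
(-60 + (12 + B(N(5)))²)² = (-60 + (12 + (-3 - 3))²)² = (-60 + (12 - 6)²)² = (-60 + 6²)² = (-60 + 36)² = (-24)² = 576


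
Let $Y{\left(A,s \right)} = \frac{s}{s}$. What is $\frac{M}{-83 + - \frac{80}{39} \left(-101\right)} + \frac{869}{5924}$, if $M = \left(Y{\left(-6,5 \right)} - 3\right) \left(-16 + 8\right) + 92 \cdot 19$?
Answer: $\frac{411756071}{28689932} \approx 14.352$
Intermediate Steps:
$Y{\left(A,s \right)} = 1$
$M = 1764$ ($M = \left(1 - 3\right) \left(-16 + 8\right) + 92 \cdot 19 = \left(-2\right) \left(-8\right) + 1748 = 16 + 1748 = 1764$)
$\frac{M}{-83 + - \frac{80}{39} \left(-101\right)} + \frac{869}{5924} = \frac{1764}{-83 + - \frac{80}{39} \left(-101\right)} + \frac{869}{5924} = \frac{1764}{-83 + \left(-80\right) \frac{1}{39} \left(-101\right)} + 869 \cdot \frac{1}{5924} = \frac{1764}{-83 - - \frac{8080}{39}} + \frac{869}{5924} = \frac{1764}{-83 + \frac{8080}{39}} + \frac{869}{5924} = \frac{1764}{\frac{4843}{39}} + \frac{869}{5924} = 1764 \cdot \frac{39}{4843} + \frac{869}{5924} = \frac{68796}{4843} + \frac{869}{5924} = \frac{411756071}{28689932}$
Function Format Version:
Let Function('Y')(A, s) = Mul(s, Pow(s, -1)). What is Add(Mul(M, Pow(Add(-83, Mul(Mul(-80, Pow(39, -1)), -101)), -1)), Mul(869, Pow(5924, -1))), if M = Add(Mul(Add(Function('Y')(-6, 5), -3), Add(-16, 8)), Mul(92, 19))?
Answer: Rational(411756071, 28689932) ≈ 14.352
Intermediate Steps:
Function('Y')(A, s) = 1
M = 1764 (M = Add(Mul(Add(1, -3), Add(-16, 8)), Mul(92, 19)) = Add(Mul(-2, -8), 1748) = Add(16, 1748) = 1764)
Add(Mul(M, Pow(Add(-83, Mul(Mul(-80, Pow(39, -1)), -101)), -1)), Mul(869, Pow(5924, -1))) = Add(Mul(1764, Pow(Add(-83, Mul(Mul(-80, Pow(39, -1)), -101)), -1)), Mul(869, Pow(5924, -1))) = Add(Mul(1764, Pow(Add(-83, Mul(Mul(-80, Rational(1, 39)), -101)), -1)), Mul(869, Rational(1, 5924))) = Add(Mul(1764, Pow(Add(-83, Mul(Rational(-80, 39), -101)), -1)), Rational(869, 5924)) = Add(Mul(1764, Pow(Add(-83, Rational(8080, 39)), -1)), Rational(869, 5924)) = Add(Mul(1764, Pow(Rational(4843, 39), -1)), Rational(869, 5924)) = Add(Mul(1764, Rational(39, 4843)), Rational(869, 5924)) = Add(Rational(68796, 4843), Rational(869, 5924)) = Rational(411756071, 28689932)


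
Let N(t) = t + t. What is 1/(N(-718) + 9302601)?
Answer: 1/9301165 ≈ 1.0751e-7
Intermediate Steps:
N(t) = 2*t
1/(N(-718) + 9302601) = 1/(2*(-718) + 9302601) = 1/(-1436 + 9302601) = 1/9301165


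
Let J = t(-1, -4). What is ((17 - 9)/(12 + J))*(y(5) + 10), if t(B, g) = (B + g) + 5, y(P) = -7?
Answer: 2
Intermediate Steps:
t(B, g) = 5 + B + g
J = 0 (J = 5 - 1 - 4 = 0)
((17 - 9)/(12 + J))*(y(5) + 10) = ((17 - 9)/(12 + 0))*(-7 + 10) = (8/12)*3 = (8*(1/12))*3 = (⅔)*3 = 2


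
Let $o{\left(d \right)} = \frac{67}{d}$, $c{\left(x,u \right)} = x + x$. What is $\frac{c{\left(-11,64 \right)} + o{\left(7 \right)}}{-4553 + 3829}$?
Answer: $\frac{87}{5068} \approx 0.017167$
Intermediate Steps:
$c{\left(x,u \right)} = 2 x$
$\frac{c{\left(-11,64 \right)} + o{\left(7 \right)}}{-4553 + 3829} = \frac{2 \left(-11\right) + \frac{67}{7}}{-4553 + 3829} = \frac{-22 + 67 \cdot \frac{1}{7}}{-724} = \left(-22 + \frac{67}{7}\right) \left(- \frac{1}{724}\right) = \left(- \frac{87}{7}\right) \left(- \frac{1}{724}\right) = \frac{87}{5068}$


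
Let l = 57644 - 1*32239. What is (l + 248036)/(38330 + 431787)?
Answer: 273441/470117 ≈ 0.58164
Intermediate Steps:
l = 25405 (l = 57644 - 32239 = 25405)
(l + 248036)/(38330 + 431787) = (25405 + 248036)/(38330 + 431787) = 273441/470117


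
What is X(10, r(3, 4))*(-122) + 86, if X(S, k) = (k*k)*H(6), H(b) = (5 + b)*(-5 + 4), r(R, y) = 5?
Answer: 33636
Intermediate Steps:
H(b) = -5 - b (H(b) = (5 + b)*(-1) = -5 - b)
X(S, k) = -11*k**2 (X(S, k) = (k*k)*(-5 - 1*6) = k**2*(-5 - 6) = k**2*(-11) = -11*k**2)
X(10, r(3, 4))*(-122) + 86 = -11*5**2*(-122) + 86 = -11*25*(-122) + 86 = -275*(-122) + 86 = 33550 + 86 = 33636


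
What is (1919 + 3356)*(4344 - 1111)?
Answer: 17054075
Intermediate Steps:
(1919 + 3356)*(4344 - 1111) = 5275*3233 = 17054075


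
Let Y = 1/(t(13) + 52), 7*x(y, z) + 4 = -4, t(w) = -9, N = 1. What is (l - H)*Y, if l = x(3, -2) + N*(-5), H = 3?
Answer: -64/301 ≈ -0.21262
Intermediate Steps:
x(y, z) = -8/7 (x(y, z) = -4/7 + (⅐)*(-4) = -4/7 - 4/7 = -8/7)
l = -43/7 (l = -8/7 + 1*(-5) = -8/7 - 5 = -43/7 ≈ -6.1429)
Y = 1/43 (Y = 1/(-9 + 52) = 1/43 ≈ 0.023256)
(l - H)*Y = (-43/7 - 1*3)*(1/43) = (-43/7 - 3)*(1/43) = -64/7*1/43 = -64/301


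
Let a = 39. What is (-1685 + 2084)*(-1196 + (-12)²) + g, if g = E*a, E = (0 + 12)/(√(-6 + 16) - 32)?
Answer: -5456916/13 - 6*√10/13 ≈ -4.1976e+5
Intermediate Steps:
E = 12/(-32 + √10) (E = 12/(√10 - 32) = 12/(-32 + √10) ≈ -0.41612)
g = -192/13 - 6*√10/13 (g = (-64/169 - 2*√10/169)*39 = -192/13 - 6*√10/13 ≈ -16.229)
(-1685 + 2084)*(-1196 + (-12)²) + g = (-1685 + 2084)*(-1196 + (-12)²) + (-192/13 - 6*√10/13) = 399*(-1196 + 144) + (-192/13 - 6*√10/13) = 399*(-1052) + (-192/13 - 6*√10/13) = -419748 + (-192/13 - 6*√10/13) = -5456916/13 - 6*√10/13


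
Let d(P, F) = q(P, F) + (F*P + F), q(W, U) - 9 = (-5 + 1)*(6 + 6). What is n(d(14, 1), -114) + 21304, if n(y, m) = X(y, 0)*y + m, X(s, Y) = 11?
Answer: 20926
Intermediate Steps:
q(W, U) = -39 (q(W, U) = 9 + (-5 + 1)*(6 + 6) = 9 - 4*12 = 9 - 48 = -39)
d(P, F) = -39 + F + F*P (d(P, F) = -39 + (F*P + F) = -39 + (F + F*P) = -39 + F + F*P)
n(y, m) = m + 11*y (n(y, m) = 11*y + m = m + 11*y)
n(d(14, 1), -114) + 21304 = (-114 + 11*(-39 + 1 + 1*14)) + 21304 = (-114 + 11*(-39 + 1 + 14)) + 21304 = (-114 + 11*(-24)) + 21304 = (-114 - 264) + 21304 = -378 + 21304 = 20926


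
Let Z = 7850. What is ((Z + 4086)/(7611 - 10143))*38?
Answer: -113392/633 ≈ -179.13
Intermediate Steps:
((Z + 4086)/(7611 - 10143))*38 = ((7850 + 4086)/(7611 - 10143))*38 = (11936/(-2532))*38 = (11936*(-1/2532))*38 = -2984/633*38 = -113392/633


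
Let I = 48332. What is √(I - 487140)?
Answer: 2*I*√109702 ≈ 662.43*I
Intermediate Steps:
√(I - 487140) = √(48332 - 487140) = √(-438808) = 2*I*√109702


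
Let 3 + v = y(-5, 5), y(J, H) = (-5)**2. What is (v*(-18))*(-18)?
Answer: 7128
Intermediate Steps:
y(J, H) = 25
v = 22 (v = -3 + 25 = 22)
(v*(-18))*(-18) = (22*(-18))*(-18) = -396*(-18) = 7128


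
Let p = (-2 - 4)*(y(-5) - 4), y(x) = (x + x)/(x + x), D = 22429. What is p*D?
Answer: 403722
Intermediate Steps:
y(x) = 1 (y(x) = (2*x)/((2*x)) = (2*x)*(1/(2*x)) = 1)
p = 18 (p = (-2 - 4)*(1 - 4) = -6*(-3) = 18)
p*D = 18*22429 = 403722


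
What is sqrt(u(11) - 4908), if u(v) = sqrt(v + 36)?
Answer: sqrt(-4908 + sqrt(47)) ≈ 70.008*I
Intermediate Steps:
u(v) = sqrt(36 + v)
sqrt(u(11) - 4908) = sqrt(sqrt(36 + 11) - 4908) = sqrt(sqrt(47) - 4908) = sqrt(-4908 + sqrt(47))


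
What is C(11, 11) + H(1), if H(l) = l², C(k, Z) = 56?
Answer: 57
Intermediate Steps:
C(11, 11) + H(1) = 56 + 1² = 56 + 1 = 57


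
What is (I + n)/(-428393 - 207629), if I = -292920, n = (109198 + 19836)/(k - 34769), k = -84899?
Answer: 17526639797/38055740348 ≈ 0.46055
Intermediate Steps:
n = -64517/59834 (n = (109198 + 19836)/(-84899 - 34769) = 129034/(-119668) = 129034*(-1/119668) = -64517/59834 ≈ -1.0783)
(I + n)/(-428393 - 207629) = (-292920 - 64517/59834)/(-428393 - 207629) = -17526639797/59834/(-636022) = -17526639797/59834*(-1/636022) = 17526639797/38055740348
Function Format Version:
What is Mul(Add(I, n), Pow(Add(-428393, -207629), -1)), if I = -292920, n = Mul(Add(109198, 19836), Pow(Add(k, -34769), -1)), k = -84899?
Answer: Rational(17526639797, 38055740348) ≈ 0.46055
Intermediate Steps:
n = Rational(-64517, 59834) (n = Mul(Add(109198, 19836), Pow(Add(-84899, -34769), -1)) = Mul(129034, Pow(-119668, -1)) = Mul(129034, Rational(-1, 119668)) = Rational(-64517, 59834) ≈ -1.0783)
Mul(Add(I, n), Pow(Add(-428393, -207629), -1)) = Mul(Add(-292920, Rational(-64517, 59834)), Pow(Add(-428393, -207629), -1)) = Mul(Rational(-17526639797, 59834), Pow(-636022, -1)) = Mul(Rational(-17526639797, 59834), Rational(-1, 636022)) = Rational(17526639797, 38055740348)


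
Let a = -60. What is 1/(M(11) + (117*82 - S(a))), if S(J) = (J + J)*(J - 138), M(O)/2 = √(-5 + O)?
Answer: -2361/33445922 - √6/100337766 ≈ -7.0616e-5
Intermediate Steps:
M(O) = 2*√(-5 + O)
S(J) = 2*J*(-138 + J) (S(J) = (2*J)*(-138 + J) = 2*J*(-138 + J))
1/(M(11) + (117*82 - S(a))) = 1/(2*√(-5 + 11) + (117*82 - 2*(-60)*(-138 - 60))) = 1/(2*√6 + (9594 - 2*(-60)*(-198))) = 1/(2*√6 + (9594 - 1*23760)) = 1/(2*√6 + (9594 - 23760)) = 1/(2*√6 - 14166) = 1/(-14166 + 2*√6)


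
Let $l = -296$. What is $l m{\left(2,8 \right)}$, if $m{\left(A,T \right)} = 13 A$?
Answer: $-7696$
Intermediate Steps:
$l m{\left(2,8 \right)} = - 296 \cdot 13 \cdot 2 = \left(-296\right) 26 = -7696$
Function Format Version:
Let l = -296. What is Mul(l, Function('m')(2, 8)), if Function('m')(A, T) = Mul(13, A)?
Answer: -7696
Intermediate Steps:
Mul(l, Function('m')(2, 8)) = Mul(-296, Mul(13, 2)) = Mul(-296, 26) = -7696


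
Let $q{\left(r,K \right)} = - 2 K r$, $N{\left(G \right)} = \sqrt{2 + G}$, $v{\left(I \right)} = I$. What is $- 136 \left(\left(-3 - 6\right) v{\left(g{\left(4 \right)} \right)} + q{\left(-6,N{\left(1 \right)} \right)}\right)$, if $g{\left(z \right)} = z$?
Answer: $4896 - 1632 \sqrt{3} \approx 2069.3$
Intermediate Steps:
$q{\left(r,K \right)} = - 2 K r$
$- 136 \left(\left(-3 - 6\right) v{\left(g{\left(4 \right)} \right)} + q{\left(-6,N{\left(1 \right)} \right)}\right) = - 136 \left(\left(-3 - 6\right) 4 - 2 \sqrt{2 + 1} \left(-6\right)\right) = - 136 \left(\left(-9\right) 4 - 2 \sqrt{3} \left(-6\right)\right) = - 136 \left(-36 + 12 \sqrt{3}\right) = 4896 - 1632 \sqrt{3}$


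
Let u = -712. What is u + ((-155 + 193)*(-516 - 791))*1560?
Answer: -77479672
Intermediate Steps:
u + ((-155 + 193)*(-516 - 791))*1560 = -712 + ((-155 + 193)*(-516 - 791))*1560 = -712 + (38*(-1307))*1560 = -712 - 49666*1560 = -712 - 77478960 = -77479672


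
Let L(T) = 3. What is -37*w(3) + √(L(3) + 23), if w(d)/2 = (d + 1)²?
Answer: -1184 + √26 ≈ -1178.9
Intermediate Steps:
w(d) = 2*(1 + d)² (w(d) = 2*(d + 1)² = 2*(1 + d)²)
-37*w(3) + √(L(3) + 23) = -74*(1 + 3)² + √(3 + 23) = -74*4² + √26 = -74*16 + √26 = -37*32 + √26 = -1184 + √26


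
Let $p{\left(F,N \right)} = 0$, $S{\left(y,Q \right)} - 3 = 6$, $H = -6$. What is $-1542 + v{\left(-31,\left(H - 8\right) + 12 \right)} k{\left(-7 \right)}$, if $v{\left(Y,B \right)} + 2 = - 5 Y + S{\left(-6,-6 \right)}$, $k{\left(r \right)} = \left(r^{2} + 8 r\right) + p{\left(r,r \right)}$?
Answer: $-2676$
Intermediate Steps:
$S{\left(y,Q \right)} = 9$ ($S{\left(y,Q \right)} = 3 + 6 = 9$)
$k{\left(r \right)} = r^{2} + 8 r$ ($k{\left(r \right)} = \left(r^{2} + 8 r\right) + 0 = r^{2} + 8 r$)
$v{\left(Y,B \right)} = 7 - 5 Y$ ($v{\left(Y,B \right)} = -2 - \left(-9 + 5 Y\right) = 7 - 5 Y$)
$-1542 + v{\left(-31,\left(H - 8\right) + 12 \right)} k{\left(-7 \right)} = -1542 + \left(7 - -155\right) \left(- 7 \left(8 - 7\right)\right) = -1542 + \left(7 + 155\right) \left(\left(-7\right) 1\right) = -1542 + 162 \left(-7\right) = -1542 - 1134 = -2676$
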